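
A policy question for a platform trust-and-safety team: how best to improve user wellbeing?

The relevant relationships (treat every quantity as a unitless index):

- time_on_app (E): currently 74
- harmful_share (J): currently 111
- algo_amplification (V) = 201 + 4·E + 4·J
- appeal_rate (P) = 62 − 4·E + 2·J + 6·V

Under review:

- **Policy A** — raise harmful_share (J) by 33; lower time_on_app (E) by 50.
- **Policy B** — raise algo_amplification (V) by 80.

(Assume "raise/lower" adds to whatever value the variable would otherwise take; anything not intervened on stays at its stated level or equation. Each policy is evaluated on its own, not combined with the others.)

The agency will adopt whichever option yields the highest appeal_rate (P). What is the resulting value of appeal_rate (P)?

Policy A (J + 33, E − 50):
  E = 74 − 50 = 24
  J = 111 + 33 = 144
  V = 201 + 4·24 + 4·144 = 873
  P = 62 − 4·24 + 2·144 + 6·873 = 5492
Policy B (V + 80):
  E = 74
  J = 111
  V = 201 + 4·74 + 4·111 (+80 from intervention) = 1021
  P = 62 − 4·74 + 2·111 + 6·1021 = 6114
Comparing — Policy A: P=5492, Policy B: P=6114. Highest is 6114 (Policy B).

6114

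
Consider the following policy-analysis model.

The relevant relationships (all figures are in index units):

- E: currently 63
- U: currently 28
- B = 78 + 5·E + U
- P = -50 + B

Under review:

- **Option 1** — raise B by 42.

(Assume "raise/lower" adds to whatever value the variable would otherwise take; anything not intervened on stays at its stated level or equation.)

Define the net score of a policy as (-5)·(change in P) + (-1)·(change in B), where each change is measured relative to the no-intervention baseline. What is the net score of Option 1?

Baseline:
  E = 63
  U = 28
  B = 78 + 5·63 + 28 = 421
  P = -50 + 421 = 371
Option 1 (B + 42):
  E = 63
  U = 28
  B = 78 + 5·63 + 28 (+42 from intervention) = 463
  P = -50 + 463 = 413
ΔP = 413 − 371 = 42; ΔB = 463 − 421 = 42
Score = (-5)·42 + (-1)·42 = -252

-252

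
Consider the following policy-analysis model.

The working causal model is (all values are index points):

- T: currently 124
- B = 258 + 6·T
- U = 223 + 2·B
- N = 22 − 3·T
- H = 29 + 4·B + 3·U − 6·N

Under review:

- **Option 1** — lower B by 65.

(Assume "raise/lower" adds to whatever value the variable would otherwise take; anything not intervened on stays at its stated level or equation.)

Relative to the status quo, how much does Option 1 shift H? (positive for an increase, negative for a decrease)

Baseline:
  T = 124
  B = 258 + 6·124 = 1002
  U = 223 + 2·1002 = 2227
  N = 22 − 3·124 = -350
  H = 29 + 4·1002 + 3·2227 − 6·(-350) = 12818
Option 1 (B − 65):
  T = 124
  B = 258 + 6·124 (−65 from intervention) = 937
  U = 223 + 2·937 = 2097
  N = 22 − 3·124 = -350
  H = 29 + 4·937 + 3·2097 − 6·(-350) = 12168
Change in H: 12168 − 12818 = -650

-650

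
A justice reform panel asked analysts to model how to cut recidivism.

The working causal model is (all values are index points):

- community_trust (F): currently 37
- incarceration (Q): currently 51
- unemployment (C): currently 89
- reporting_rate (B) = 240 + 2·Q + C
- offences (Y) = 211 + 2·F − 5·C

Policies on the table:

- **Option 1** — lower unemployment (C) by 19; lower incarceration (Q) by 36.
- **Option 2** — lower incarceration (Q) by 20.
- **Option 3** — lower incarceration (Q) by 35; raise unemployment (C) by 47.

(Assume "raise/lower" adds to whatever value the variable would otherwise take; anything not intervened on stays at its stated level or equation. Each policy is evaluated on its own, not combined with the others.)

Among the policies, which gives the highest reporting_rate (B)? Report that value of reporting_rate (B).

Option 1 (C − 19, Q − 36):
  Q = 51 − 36 = 15
  C = 89 − 19 = 70
  B = 240 + 2·15 + 70 = 340
Option 2 (Q − 20):
  Q = 51 − 20 = 31
  C = 89
  B = 240 + 2·31 + 89 = 391
Option 3 (Q − 35, C + 47):
  Q = 51 − 35 = 16
  C = 89 + 47 = 136
  B = 240 + 2·16 + 136 = 408
Comparing — Option 1: B=340, Option 2: B=391, Option 3: B=408. Highest is 408 (Option 3).

408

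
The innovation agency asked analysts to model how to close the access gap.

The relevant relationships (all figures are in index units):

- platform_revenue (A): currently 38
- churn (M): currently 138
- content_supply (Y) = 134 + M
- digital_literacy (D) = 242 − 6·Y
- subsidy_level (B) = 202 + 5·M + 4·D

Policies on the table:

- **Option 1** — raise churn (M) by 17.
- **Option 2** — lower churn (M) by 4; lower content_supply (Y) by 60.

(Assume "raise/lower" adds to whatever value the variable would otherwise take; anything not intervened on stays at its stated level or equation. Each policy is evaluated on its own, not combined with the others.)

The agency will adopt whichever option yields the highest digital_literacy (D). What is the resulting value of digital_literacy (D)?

-1006

Option 1 (M + 17):
  M = 138 + 17 = 155
  Y = 134 + 155 = 289
  D = 242 − 6·289 = -1492
Option 2 (M − 4, Y − 60):
  M = 138 − 4 = 134
  Y = 134 + 134 (−60 from intervention) = 208
  D = 242 − 6·208 = -1006
Comparing — Option 1: D=-1492, Option 2: D=-1006. Highest is -1006 (Option 2).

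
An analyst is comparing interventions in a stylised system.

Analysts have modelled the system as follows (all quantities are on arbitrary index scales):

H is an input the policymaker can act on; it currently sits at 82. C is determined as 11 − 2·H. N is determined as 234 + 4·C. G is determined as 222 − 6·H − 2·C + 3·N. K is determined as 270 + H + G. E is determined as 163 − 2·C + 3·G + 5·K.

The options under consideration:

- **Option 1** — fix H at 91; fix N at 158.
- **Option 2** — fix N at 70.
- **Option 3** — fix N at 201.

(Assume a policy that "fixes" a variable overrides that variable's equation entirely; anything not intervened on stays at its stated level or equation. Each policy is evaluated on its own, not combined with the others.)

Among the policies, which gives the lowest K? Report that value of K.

598

Option 1 (H := 91, N := 158):
  H = 91
  C = 11 − 2·91 = -171
  N = 158
  G = 222 − 6·91 − 2·(-171) + 3·158 = 492
  K = 270 + 91 + 492 = 853
Option 2 (N := 70):
  H = 82
  C = 11 − 2·82 = -153
  N = 70
  G = 222 − 6·82 − 2·(-153) + 3·70 = 246
  K = 270 + 82 + 246 = 598
Option 3 (N := 201):
  H = 82
  C = 11 − 2·82 = -153
  N = 201
  G = 222 − 6·82 − 2·(-153) + 3·201 = 639
  K = 270 + 82 + 639 = 991
Comparing — Option 1: K=853, Option 2: K=598, Option 3: K=991. Lowest is 598 (Option 2).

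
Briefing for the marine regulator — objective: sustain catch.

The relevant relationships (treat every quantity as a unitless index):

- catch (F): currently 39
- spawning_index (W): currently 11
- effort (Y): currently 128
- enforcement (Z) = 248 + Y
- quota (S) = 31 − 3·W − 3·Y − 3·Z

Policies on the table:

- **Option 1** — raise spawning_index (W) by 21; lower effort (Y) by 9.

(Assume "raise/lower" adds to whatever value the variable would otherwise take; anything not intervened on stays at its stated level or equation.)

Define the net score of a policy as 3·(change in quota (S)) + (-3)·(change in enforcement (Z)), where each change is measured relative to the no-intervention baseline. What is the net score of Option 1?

0

Baseline:
  W = 11
  Y = 128
  Z = 248 + 128 = 376
  S = 31 − 3·11 − 3·128 − 3·376 = -1514
Option 1 (W + 21, Y − 9):
  W = 11 + 21 = 32
  Y = 128 − 9 = 119
  Z = 248 + 119 = 367
  S = 31 − 3·32 − 3·119 − 3·367 = -1523
ΔS = -1523 − (-1514) = -9; ΔZ = 367 − 376 = -9
Score = 3·(-9) + (-3)·(-9) = 0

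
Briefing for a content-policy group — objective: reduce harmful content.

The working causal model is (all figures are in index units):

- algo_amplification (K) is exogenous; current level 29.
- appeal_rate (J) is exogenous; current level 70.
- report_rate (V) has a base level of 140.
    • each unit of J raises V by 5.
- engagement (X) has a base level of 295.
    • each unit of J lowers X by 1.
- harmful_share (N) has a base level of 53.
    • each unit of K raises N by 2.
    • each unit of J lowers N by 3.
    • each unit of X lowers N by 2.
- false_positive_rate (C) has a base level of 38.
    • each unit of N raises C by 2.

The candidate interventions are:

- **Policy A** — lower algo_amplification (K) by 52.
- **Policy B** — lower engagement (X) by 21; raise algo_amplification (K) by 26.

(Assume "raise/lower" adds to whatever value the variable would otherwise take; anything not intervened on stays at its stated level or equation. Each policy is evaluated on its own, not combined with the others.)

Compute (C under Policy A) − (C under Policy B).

-396

Policy A (K − 52):
  K = 29 − 52 = -23
  J = 70
  X = 295 − 70 = 225
  N = 53 + 2·(-23) − 3·70 − 2·225 = -653
  C = 38 + 2·(-653) = -1268
Policy B (X − 21, K + 26):
  K = 29 + 26 = 55
  J = 70
  X = 295 − 70 (−21 from intervention) = 204
  N = 53 + 2·55 − 3·70 − 2·204 = -455
  C = 38 + 2·(-455) = -872
C: -1268 − (-872) = -396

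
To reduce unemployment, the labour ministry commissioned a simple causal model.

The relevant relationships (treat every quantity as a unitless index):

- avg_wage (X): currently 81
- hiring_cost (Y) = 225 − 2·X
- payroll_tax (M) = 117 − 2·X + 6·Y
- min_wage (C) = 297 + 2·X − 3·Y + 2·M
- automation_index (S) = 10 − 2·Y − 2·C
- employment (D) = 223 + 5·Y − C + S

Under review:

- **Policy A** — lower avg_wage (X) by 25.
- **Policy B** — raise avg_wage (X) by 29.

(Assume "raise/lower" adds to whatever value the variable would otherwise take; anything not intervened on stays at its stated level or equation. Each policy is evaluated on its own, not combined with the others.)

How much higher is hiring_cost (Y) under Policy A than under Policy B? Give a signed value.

Policy A (X − 25):
  X = 81 − 25 = 56
  Y = 225 − 2·56 = 113
Policy B (X + 29):
  X = 81 + 29 = 110
  Y = 225 − 2·110 = 5
Y: 113 − 5 = 108

108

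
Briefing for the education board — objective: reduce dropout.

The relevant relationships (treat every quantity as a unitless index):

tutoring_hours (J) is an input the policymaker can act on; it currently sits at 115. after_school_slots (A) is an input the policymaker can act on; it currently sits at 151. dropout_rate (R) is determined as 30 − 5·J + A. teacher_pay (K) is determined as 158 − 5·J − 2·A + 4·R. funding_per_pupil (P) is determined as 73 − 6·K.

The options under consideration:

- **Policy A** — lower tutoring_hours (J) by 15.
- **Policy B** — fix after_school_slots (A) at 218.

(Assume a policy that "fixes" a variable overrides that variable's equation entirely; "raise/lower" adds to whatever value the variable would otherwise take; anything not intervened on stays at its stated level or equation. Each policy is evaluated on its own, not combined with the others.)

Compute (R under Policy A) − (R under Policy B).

8

Policy A (J − 15):
  J = 115 − 15 = 100
  A = 151
  R = 30 − 5·100 + 151 = -319
Policy B (A := 218):
  J = 115
  A = 218
  R = 30 − 5·115 + 218 = -327
R: -319 − (-327) = 8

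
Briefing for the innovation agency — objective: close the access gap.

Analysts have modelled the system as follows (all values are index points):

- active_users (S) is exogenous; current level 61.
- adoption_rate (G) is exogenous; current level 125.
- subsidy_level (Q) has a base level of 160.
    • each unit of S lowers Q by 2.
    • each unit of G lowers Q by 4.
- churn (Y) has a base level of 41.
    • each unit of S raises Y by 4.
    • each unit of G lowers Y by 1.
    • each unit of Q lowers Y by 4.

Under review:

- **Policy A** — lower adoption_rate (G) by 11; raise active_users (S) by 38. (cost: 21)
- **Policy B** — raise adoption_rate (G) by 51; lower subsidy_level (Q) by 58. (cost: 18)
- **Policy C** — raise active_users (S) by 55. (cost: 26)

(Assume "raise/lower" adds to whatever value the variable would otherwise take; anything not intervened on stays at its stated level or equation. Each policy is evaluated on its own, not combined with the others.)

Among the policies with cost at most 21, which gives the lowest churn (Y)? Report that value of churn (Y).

2299

Policy A (G − 11, S + 38):
  S = 61 + 38 = 99
  G = 125 − 11 = 114
  Q = 160 − 2·99 − 4·114 = -494
  Y = 41 + 4·99 − 114 − 4·(-494) = 2299
Policy B (G + 51, Q − 58):
  S = 61
  G = 125 + 51 = 176
  Q = 160 − 2·61 − 4·176 (−58 from intervention) = -724
  Y = 41 + 4·61 − 176 − 4·(-724) = 3005
Comparing — Policy A: Y=2299, Policy B: Y=3005. Lowest is 2299 (Policy A).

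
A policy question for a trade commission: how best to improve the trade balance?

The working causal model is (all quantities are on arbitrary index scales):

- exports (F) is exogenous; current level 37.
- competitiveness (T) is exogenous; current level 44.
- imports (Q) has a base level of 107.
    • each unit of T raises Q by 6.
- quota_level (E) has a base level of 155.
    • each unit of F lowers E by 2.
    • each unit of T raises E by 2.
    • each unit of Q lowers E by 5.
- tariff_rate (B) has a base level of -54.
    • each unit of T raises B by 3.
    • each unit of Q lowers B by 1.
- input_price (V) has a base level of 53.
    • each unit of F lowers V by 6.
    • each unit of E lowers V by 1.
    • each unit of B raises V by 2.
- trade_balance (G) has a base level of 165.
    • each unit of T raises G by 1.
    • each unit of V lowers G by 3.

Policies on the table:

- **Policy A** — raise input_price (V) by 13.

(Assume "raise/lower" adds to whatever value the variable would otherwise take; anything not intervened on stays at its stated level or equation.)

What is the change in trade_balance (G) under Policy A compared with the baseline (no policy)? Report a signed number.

-39

Baseline:
  F = 37
  T = 44
  Q = 107 + 6·44 = 371
  E = 155 − 2·37 + 2·44 − 5·371 = -1686
  B = -54 + 3·44 − 371 = -293
  V = 53 − 6·37 − (-1686) + 2·(-293) = 931
  G = 165 + 44 − 3·931 = -2584
Policy A (V + 13):
  F = 37
  T = 44
  Q = 107 + 6·44 = 371
  E = 155 − 2·37 + 2·44 − 5·371 = -1686
  B = -54 + 3·44 − 371 = -293
  V = 53 − 6·37 − (-1686) + 2·(-293) (+13 from intervention) = 944
  G = 165 + 44 − 3·944 = -2623
Change in G: -2623 − (-2584) = -39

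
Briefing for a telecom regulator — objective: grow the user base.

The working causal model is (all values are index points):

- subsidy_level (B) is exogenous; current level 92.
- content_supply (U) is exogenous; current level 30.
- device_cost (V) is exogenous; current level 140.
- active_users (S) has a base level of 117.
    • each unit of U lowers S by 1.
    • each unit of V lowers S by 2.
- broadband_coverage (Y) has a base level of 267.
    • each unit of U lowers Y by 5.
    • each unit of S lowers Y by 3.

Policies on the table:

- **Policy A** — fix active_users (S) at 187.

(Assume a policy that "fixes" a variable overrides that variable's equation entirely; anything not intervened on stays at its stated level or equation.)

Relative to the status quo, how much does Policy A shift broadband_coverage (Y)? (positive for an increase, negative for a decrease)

Baseline:
  U = 30
  V = 140
  S = 117 − 30 − 2·140 = -193
  Y = 267 − 5·30 − 3·(-193) = 696
Policy A (S := 187):
  U = 30
  V = 140
  S = 187
  Y = 267 − 5·30 − 3·187 = -444
Change in Y: -444 − 696 = -1140

-1140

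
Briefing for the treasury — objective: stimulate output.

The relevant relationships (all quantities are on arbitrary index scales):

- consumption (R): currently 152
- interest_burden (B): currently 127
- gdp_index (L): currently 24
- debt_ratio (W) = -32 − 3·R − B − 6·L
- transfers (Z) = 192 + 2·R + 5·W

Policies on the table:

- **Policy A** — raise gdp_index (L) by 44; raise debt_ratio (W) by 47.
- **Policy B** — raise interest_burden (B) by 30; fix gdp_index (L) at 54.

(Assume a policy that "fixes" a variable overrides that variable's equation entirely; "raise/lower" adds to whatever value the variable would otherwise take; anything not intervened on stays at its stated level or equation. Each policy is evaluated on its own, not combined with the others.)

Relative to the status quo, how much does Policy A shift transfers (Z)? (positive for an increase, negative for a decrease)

-1085

Baseline:
  R = 152
  B = 127
  L = 24
  W = -32 − 3·152 − 127 − 6·24 = -759
  Z = 192 + 2·152 + 5·(-759) = -3299
Policy A (L + 44, W + 47):
  R = 152
  B = 127
  L = 24 + 44 = 68
  W = -32 − 3·152 − 127 − 6·68 (+47 from intervention) = -976
  Z = 192 + 2·152 + 5·(-976) = -4384
Change in Z: -4384 − (-3299) = -1085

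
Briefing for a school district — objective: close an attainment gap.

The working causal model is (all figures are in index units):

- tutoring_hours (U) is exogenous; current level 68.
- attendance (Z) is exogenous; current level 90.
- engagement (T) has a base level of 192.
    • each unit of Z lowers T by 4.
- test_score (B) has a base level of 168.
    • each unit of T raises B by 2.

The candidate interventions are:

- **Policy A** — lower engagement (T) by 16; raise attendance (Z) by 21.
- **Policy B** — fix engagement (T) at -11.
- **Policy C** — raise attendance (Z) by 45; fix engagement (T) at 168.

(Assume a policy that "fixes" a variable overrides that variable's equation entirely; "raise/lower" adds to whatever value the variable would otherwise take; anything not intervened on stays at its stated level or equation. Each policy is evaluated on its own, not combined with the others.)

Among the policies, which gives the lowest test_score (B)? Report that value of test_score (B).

Policy A (T − 16, Z + 21):
  Z = 90 + 21 = 111
  T = 192 − 4·111 (−16 from intervention) = -268
  B = 168 + 2·(-268) = -368
Policy B (T := -11):
  Z = 90
  T = -11
  B = 168 + 2·(-11) = 146
Policy C (Z + 45, T := 168):
  Z = 90 + 45 = 135
  T = 168
  B = 168 + 2·168 = 504
Comparing — Policy A: B=-368, Policy B: B=146, Policy C: B=504. Lowest is -368 (Policy A).

-368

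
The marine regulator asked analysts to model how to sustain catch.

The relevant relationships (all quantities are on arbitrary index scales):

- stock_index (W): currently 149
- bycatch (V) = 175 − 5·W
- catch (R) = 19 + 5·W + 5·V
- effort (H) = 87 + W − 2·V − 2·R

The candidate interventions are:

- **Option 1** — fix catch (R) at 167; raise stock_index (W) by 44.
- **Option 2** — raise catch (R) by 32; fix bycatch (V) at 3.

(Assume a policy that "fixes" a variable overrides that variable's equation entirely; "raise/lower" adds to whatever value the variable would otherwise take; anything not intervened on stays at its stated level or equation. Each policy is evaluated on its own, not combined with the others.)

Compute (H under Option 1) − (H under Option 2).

Option 1 (R := 167, W + 44):
  W = 149 + 44 = 193
  V = 175 − 5·193 = -790
  R = 167
  H = 87 + 193 − 2·(-790) − 2·167 = 1526
Option 2 (R + 32, V := 3):
  W = 149
  V = 3
  R = 19 + 5·149 + 5·3 (+32 from intervention) = 811
  H = 87 + 149 − 2·3 − 2·811 = -1392
H: 1526 − (-1392) = 2918

2918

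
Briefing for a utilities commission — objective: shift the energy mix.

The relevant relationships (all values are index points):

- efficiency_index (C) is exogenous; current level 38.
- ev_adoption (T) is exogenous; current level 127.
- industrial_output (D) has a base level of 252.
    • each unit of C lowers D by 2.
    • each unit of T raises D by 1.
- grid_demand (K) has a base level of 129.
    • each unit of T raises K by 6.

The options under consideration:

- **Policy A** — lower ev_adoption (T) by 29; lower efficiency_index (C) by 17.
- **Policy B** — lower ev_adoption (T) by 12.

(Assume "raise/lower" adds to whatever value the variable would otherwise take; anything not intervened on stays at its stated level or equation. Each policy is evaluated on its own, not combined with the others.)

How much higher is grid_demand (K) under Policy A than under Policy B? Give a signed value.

-102

Policy A (T − 29, C − 17):
  T = 127 − 29 = 98
  K = 129 + 6·98 = 717
Policy B (T − 12):
  T = 127 − 12 = 115
  K = 129 + 6·115 = 819
K: 717 − 819 = -102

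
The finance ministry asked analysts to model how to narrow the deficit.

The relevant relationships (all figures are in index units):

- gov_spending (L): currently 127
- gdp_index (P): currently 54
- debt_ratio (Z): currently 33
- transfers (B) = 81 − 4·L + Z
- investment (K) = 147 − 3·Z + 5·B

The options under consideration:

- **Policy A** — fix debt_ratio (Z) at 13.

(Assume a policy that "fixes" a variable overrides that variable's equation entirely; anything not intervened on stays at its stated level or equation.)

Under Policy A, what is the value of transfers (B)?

Policy A (Z := 13):
  L = 127
  Z = 13
  B = 81 − 4·127 + 13 = -414

-414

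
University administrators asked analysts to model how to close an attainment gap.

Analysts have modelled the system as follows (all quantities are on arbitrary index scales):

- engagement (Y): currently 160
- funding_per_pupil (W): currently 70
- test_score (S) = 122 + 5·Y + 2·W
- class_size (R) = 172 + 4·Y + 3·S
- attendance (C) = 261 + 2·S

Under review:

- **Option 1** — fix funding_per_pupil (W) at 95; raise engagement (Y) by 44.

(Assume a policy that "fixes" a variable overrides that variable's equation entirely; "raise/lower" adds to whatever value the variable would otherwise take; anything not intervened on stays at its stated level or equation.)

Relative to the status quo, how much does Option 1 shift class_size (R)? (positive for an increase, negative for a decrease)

Baseline:
  Y = 160
  W = 70
  S = 122 + 5·160 + 2·70 = 1062
  R = 172 + 4·160 + 3·1062 = 3998
Option 1 (W := 95, Y + 44):
  Y = 160 + 44 = 204
  W = 95
  S = 122 + 5·204 + 2·95 = 1332
  R = 172 + 4·204 + 3·1332 = 4984
Change in R: 4984 − 3998 = 986

986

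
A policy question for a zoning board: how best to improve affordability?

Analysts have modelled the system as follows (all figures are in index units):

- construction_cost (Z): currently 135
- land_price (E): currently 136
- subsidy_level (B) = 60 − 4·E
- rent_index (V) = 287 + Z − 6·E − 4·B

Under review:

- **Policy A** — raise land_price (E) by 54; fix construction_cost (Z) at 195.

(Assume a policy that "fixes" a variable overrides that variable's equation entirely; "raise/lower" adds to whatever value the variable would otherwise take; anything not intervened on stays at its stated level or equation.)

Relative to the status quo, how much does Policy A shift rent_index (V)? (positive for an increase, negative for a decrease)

600

Baseline:
  Z = 135
  E = 136
  B = 60 − 4·136 = -484
  V = 287 + 135 − 6·136 − 4·(-484) = 1542
Policy A (E + 54, Z := 195):
  Z = 195
  E = 136 + 54 = 190
  B = 60 − 4·190 = -700
  V = 287 + 195 − 6·190 − 4·(-700) = 2142
Change in V: 2142 − 1542 = 600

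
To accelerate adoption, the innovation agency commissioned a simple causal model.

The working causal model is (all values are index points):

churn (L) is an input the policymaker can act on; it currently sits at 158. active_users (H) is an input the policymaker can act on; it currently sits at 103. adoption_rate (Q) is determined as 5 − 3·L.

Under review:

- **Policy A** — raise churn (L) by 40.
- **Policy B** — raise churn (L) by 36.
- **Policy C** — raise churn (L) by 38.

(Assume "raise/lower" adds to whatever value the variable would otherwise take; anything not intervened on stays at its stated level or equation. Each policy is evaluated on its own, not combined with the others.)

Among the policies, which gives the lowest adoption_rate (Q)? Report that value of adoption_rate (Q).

-589

Policy A (L + 40):
  L = 158 + 40 = 198
  Q = 5 − 3·198 = -589
Policy B (L + 36):
  L = 158 + 36 = 194
  Q = 5 − 3·194 = -577
Policy C (L + 38):
  L = 158 + 38 = 196
  Q = 5 − 3·196 = -583
Comparing — Policy A: Q=-589, Policy B: Q=-577, Policy C: Q=-583. Lowest is -589 (Policy A).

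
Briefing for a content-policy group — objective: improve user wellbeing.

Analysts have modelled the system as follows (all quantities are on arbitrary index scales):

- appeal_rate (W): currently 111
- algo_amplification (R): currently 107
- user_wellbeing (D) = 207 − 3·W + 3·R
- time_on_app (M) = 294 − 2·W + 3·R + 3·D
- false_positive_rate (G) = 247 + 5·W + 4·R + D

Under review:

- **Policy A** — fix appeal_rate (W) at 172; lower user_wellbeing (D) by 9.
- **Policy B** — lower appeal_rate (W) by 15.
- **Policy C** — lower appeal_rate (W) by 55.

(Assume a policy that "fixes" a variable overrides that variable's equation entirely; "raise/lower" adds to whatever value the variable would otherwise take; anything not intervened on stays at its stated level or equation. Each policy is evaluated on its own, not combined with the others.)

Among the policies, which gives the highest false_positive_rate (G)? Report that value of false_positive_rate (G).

Policy A (W := 172, D − 9):
  W = 172
  R = 107
  D = 207 − 3·172 + 3·107 (−9 from intervention) = 3
  G = 247 + 5·172 + 4·107 + 3 = 1538
Policy B (W − 15):
  W = 111 − 15 = 96
  R = 107
  D = 207 − 3·96 + 3·107 = 240
  G = 247 + 5·96 + 4·107 + 240 = 1395
Policy C (W − 55):
  W = 111 − 55 = 56
  R = 107
  D = 207 − 3·56 + 3·107 = 360
  G = 247 + 5·56 + 4·107 + 360 = 1315
Comparing — Policy A: G=1538, Policy B: G=1395, Policy C: G=1315. Highest is 1538 (Policy A).

1538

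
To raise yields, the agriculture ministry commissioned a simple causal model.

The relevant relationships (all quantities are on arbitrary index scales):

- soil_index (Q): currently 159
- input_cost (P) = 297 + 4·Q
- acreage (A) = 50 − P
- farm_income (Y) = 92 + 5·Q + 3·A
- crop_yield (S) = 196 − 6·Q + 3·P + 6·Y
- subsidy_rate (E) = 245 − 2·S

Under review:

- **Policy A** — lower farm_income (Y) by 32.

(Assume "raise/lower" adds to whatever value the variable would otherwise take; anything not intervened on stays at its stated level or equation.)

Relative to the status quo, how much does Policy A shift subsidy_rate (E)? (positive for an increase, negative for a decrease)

Baseline:
  Q = 159
  P = 297 + 4·159 = 933
  A = 50 − 933 = -883
  Y = 92 + 5·159 + 3·(-883) = -1762
  S = 196 − 6·159 + 3·933 + 6·(-1762) = -8531
  E = 245 − 2·(-8531) = 17307
Policy A (Y − 32):
  Q = 159
  P = 297 + 4·159 = 933
  A = 50 − 933 = -883
  Y = 92 + 5·159 + 3·(-883) (−32 from intervention) = -1794
  S = 196 − 6·159 + 3·933 + 6·(-1794) = -8723
  E = 245 − 2·(-8723) = 17691
Change in E: 17691 − 17307 = 384

384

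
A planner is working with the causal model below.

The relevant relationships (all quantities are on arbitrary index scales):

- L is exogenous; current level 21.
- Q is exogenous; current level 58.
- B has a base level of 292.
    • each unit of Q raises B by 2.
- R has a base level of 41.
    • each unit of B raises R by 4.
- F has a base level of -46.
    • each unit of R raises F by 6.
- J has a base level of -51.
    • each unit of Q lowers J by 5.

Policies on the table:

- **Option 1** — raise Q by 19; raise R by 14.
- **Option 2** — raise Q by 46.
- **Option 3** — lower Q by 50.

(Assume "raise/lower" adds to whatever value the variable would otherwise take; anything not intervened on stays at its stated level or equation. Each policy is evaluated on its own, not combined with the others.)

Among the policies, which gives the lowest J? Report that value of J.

Option 1 (Q + 19, R + 14):
  Q = 58 + 19 = 77
  J = -51 − 5·77 = -436
Option 2 (Q + 46):
  Q = 58 + 46 = 104
  J = -51 − 5·104 = -571
Option 3 (Q − 50):
  Q = 58 − 50 = 8
  J = -51 − 5·8 = -91
Comparing — Option 1: J=-436, Option 2: J=-571, Option 3: J=-91. Lowest is -571 (Option 2).

-571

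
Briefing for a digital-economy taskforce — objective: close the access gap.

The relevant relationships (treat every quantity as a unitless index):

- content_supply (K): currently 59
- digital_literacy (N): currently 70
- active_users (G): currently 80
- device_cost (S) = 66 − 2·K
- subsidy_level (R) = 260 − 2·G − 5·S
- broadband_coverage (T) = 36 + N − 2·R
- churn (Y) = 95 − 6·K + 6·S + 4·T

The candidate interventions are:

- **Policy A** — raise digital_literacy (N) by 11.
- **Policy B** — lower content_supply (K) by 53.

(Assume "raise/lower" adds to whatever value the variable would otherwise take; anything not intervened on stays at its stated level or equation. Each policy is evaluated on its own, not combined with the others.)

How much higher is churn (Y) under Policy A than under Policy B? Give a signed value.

Policy A (N + 11):
  K = 59
  N = 70 + 11 = 81
  G = 80
  S = 66 − 2·59 = -52
  R = 260 − 2·80 − 5·(-52) = 360
  T = 36 + 81 − 2·360 = -603
  Y = 95 − 6·59 + 6·(-52) + 4·(-603) = -2983
Policy B (K − 53):
  K = 59 − 53 = 6
  N = 70
  G = 80
  S = 66 − 2·6 = 54
  R = 260 − 2·80 − 5·54 = -170
  T = 36 + 70 − 2·(-170) = 446
  Y = 95 − 6·6 + 6·54 + 4·446 = 2167
Y: -2983 − 2167 = -5150

-5150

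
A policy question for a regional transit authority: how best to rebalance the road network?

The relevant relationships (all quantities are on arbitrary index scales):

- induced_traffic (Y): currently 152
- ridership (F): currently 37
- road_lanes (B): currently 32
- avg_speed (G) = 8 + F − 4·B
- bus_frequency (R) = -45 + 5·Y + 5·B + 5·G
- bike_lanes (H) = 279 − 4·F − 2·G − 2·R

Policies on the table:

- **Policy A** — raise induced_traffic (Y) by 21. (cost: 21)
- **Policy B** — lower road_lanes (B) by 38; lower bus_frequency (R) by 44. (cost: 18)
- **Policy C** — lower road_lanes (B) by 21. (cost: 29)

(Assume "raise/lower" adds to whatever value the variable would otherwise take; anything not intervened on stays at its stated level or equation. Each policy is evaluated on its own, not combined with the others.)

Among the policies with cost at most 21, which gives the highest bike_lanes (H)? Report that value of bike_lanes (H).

Policy A (Y + 21):
  Y = 152 + 21 = 173
  F = 37
  B = 32
  G = 8 + 37 − 4·32 = -83
  R = -45 + 5·173 + 5·32 + 5·(-83) = 565
  H = 279 − 4·37 − 2·(-83) − 2·565 = -833
Policy B (B − 38, R − 44):
  Y = 152
  F = 37
  B = 32 − 38 = -6
  G = 8 + 37 − 4·(-6) = 69
  R = -45 + 5·152 + 5·(-6) + 5·69 (−44 from intervention) = 986
  H = 279 − 4·37 − 2·69 − 2·986 = -1979
Comparing — Policy A: H=-833, Policy B: H=-1979. Highest is -833 (Policy A).

-833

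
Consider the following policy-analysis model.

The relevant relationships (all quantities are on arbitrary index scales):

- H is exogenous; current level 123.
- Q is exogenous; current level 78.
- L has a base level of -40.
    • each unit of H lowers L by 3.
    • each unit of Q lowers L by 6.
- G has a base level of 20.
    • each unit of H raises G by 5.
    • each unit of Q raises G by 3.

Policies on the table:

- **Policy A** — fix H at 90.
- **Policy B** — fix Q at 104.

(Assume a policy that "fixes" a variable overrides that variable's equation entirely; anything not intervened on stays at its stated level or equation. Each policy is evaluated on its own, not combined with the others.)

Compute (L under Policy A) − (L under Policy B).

Policy A (H := 90):
  H = 90
  Q = 78
  L = -40 − 3·90 − 6·78 = -778
Policy B (Q := 104):
  H = 123
  Q = 104
  L = -40 − 3·123 − 6·104 = -1033
L: -778 − (-1033) = 255

255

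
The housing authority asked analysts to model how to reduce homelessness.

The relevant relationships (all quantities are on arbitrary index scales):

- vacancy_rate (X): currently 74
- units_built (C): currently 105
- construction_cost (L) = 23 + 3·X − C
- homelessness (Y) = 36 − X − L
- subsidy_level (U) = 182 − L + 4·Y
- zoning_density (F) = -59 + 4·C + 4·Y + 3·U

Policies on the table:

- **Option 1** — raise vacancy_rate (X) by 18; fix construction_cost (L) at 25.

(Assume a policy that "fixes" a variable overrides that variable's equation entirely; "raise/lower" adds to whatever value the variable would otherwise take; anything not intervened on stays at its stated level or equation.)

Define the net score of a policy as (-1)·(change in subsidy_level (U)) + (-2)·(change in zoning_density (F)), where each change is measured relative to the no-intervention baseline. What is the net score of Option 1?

Baseline:
  X = 74
  C = 105
  L = 23 + 3·74 − 105 = 140
  Y = 36 − 74 − 140 = -178
  U = 182 − 140 + 4·(-178) = -670
  F = -59 + 4·105 + 4·(-178) + 3·(-670) = -2361
Option 1 (X + 18, L := 25):
  X = 74 + 18 = 92
  C = 105
  L = 25
  Y = 36 − 92 − 25 = -81
  U = 182 − 25 + 4·(-81) = -167
  F = -59 + 4·105 + 4·(-81) + 3·(-167) = -464
ΔU = -167 − (-670) = 503; ΔF = -464 − (-2361) = 1897
Score = (-1)·503 + (-2)·1897 = -4297

-4297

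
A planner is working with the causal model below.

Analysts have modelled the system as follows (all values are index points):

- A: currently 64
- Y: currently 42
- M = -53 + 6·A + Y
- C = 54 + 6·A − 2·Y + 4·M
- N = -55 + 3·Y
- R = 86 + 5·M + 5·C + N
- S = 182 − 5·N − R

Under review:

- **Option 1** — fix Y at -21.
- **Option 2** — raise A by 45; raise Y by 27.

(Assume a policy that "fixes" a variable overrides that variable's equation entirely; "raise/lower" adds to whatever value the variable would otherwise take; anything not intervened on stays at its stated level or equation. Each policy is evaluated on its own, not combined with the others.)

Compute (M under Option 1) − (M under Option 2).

-360

Option 1 (Y := -21):
  A = 64
  Y = -21
  M = -53 + 6·64 + (-21) = 310
Option 2 (A + 45, Y + 27):
  A = 64 + 45 = 109
  Y = 42 + 27 = 69
  M = -53 + 6·109 + 69 = 670
M: 310 − 670 = -360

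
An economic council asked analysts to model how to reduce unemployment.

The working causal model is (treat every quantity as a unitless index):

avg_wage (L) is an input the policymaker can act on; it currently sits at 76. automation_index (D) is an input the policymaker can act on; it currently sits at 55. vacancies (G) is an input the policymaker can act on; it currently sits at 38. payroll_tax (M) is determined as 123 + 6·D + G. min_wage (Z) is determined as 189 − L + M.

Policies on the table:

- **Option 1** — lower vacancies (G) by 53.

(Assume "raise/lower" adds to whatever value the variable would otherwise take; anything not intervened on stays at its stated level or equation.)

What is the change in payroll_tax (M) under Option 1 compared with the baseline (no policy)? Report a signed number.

-53

Baseline:
  D = 55
  G = 38
  M = 123 + 6·55 + 38 = 491
Option 1 (G − 53):
  D = 55
  G = 38 − 53 = -15
  M = 123 + 6·55 + (-15) = 438
Change in M: 438 − 491 = -53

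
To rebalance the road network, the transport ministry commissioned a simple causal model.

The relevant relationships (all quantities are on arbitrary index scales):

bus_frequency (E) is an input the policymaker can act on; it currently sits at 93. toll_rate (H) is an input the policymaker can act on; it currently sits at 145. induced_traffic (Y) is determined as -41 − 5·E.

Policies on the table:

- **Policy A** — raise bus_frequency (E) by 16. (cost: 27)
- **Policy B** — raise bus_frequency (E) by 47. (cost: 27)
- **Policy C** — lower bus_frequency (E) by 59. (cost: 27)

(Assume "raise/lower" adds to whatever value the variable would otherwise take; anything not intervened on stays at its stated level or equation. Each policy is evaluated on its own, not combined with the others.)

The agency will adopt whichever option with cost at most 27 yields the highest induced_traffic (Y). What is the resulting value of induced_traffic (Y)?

-211

Policy A (E + 16):
  E = 93 + 16 = 109
  Y = -41 − 5·109 = -586
Policy B (E + 47):
  E = 93 + 47 = 140
  Y = -41 − 5·140 = -741
Policy C (E − 59):
  E = 93 − 59 = 34
  Y = -41 − 5·34 = -211
Comparing — Policy A: Y=-586, Policy B: Y=-741, Policy C: Y=-211. Highest is -211 (Policy C).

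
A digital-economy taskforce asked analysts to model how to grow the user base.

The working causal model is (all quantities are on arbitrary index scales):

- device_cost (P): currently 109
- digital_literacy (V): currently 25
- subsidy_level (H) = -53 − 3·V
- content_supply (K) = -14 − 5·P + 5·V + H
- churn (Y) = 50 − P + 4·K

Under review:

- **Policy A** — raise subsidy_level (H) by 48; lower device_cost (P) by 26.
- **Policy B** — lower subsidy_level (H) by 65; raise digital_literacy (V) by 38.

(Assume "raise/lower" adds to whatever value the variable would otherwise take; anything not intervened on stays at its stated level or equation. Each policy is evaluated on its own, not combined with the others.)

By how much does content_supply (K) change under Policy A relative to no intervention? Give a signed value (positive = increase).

Baseline:
  P = 109
  V = 25
  H = -53 − 3·25 = -128
  K = -14 − 5·109 + 5·25 + (-128) = -562
Policy A (H + 48, P − 26):
  P = 109 − 26 = 83
  V = 25
  H = -53 − 3·25 (+48 from intervention) = -80
  K = -14 − 5·83 + 5·25 + (-80) = -384
Change in K: -384 − (-562) = 178

178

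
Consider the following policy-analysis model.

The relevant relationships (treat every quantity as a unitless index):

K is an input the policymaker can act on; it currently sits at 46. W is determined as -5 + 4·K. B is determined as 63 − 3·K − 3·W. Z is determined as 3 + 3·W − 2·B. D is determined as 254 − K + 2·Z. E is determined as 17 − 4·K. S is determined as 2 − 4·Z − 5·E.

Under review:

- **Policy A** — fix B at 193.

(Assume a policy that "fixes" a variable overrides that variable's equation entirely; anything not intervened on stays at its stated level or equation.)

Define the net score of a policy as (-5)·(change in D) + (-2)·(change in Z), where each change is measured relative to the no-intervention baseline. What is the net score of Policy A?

19320

Baseline:
  K = 46
  W = -5 + 4·46 = 179
  B = 63 − 3·46 − 3·179 = -612
  Z = 3 + 3·179 − 2·(-612) = 1764
  D = 254 − 46 + 2·1764 = 3736
Policy A (B := 193):
  K = 46
  W = -5 + 4·46 = 179
  B = 193
  Z = 3 + 3·179 − 2·193 = 154
  D = 254 − 46 + 2·154 = 516
ΔD = 516 − 3736 = -3220; ΔZ = 154 − 1764 = -1610
Score = (-5)·(-3220) + (-2)·(-1610) = 19320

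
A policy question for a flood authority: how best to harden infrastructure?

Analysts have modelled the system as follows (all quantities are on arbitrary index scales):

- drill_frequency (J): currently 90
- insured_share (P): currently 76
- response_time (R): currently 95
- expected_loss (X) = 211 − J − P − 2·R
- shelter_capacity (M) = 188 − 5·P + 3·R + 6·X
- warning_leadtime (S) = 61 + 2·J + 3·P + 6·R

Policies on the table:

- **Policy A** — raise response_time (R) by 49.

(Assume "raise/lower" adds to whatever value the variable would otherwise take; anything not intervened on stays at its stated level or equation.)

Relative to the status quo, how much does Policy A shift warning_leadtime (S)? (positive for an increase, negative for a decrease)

Baseline:
  J = 90
  P = 76
  R = 95
  S = 61 + 2·90 + 3·76 + 6·95 = 1039
Policy A (R + 49):
  J = 90
  P = 76
  R = 95 + 49 = 144
  S = 61 + 2·90 + 3·76 + 6·144 = 1333
Change in S: 1333 − 1039 = 294

294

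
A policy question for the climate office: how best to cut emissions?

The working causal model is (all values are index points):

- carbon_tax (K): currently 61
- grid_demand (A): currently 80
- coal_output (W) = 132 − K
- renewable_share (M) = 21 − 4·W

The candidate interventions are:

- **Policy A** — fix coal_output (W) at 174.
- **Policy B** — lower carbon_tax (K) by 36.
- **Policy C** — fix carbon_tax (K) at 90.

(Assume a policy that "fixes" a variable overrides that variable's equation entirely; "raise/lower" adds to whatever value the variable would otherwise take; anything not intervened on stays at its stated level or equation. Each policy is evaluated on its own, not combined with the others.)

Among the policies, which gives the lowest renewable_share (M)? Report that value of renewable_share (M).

-675

Policy A (W := 174):
  K = 61
  W = 174
  M = 21 − 4·174 = -675
Policy B (K − 36):
  K = 61 − 36 = 25
  W = 132 − 25 = 107
  M = 21 − 4·107 = -407
Policy C (K := 90):
  K = 90
  W = 132 − 90 = 42
  M = 21 − 4·42 = -147
Comparing — Policy A: M=-675, Policy B: M=-407, Policy C: M=-147. Lowest is -675 (Policy A).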